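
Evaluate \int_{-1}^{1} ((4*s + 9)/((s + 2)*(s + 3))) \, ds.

log(24)

Factor the denominator: s**2 + 5*s + 6 = (s + 3)(s + 2).
Partial fractions: (4*s + 9)/((s + 2)*(s + 3)) = 3/(s + 3) + 1/(s + 2).
An antiderivative is F(s) = log(s + 2) + 3*log(s + 3).
Then F(1) - F(-1) = (log(3) + 6*log(2)) - (log(8)) = log(24).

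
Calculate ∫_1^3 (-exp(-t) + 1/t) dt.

-exp(-1) + exp(-3) + log(3)

An antiderivative is F(t) = log(t) + exp(-t).
Then F(3) - F(1) = (exp(-3) + log(3)) - (exp(-1)) = -exp(-1) + exp(-3) + log(3).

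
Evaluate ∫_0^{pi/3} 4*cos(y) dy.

An antiderivative is F(y) = 4*sin(y).
Then F(pi/3) - F(0) = (2*sqrt(3)) - (0) = 2*sqrt(3).

2*sqrt(3)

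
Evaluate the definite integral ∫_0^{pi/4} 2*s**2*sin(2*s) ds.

Integrate by parts twice (u = s^2, dv = 2*sin(2*s) ds).
An antiderivative is F(s) = -s**2*cos(2*s) + s*sin(2*s) + cos(2*s)/2.
Then F(pi/4) - F(0) = (pi/4) - (1/2) = -1/2 + pi/4.

-1/2 + pi/4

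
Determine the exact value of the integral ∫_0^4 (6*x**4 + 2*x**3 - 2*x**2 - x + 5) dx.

By the power rule, an antiderivative is F(x) = 6*x**5/5 + x**4/2 - 2*x**3/3 - x**2/2 + 5*x.
Then F(4) - F(0) = (19892/15) - (0) = 19892/15.

19892/15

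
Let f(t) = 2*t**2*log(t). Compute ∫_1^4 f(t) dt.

Integrate by parts once (u = ln t, dv = 2*t**2 dt).
An antiderivative is F(t) = 2*t**3*(3*log(t) - 1)/9.
Then F(4) - F(1) = (-128/9 + 256*log(2)/3) - (-2/9) = -14 + 256*log(2)/3.

-14 + 256*log(2)/3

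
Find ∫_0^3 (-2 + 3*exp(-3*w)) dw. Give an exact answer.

-5 - exp(-9)

An antiderivative is F(w) = -2*w - exp(-3*w).
Then F(3) - F(0) = (-6 - exp(-9)) - (-1) = -5 - exp(-9).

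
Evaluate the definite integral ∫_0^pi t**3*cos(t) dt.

Integrate by parts 3 times (u = t^3, dv = cos(t) dt).
An antiderivative is F(t) = t**3*sin(t) + 3*t**2*cos(t) - 6*t*sin(t) - 6*cos(t).
Then F(pi) - F(0) = (6 - 3*pi**2) - (-6) = 12 - 3*pi**2.

12 - 3*pi**2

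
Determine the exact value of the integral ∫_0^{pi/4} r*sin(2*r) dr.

Integrate by parts once (u = r, dv = sin(2*r) dr).
An antiderivative is F(r) = -r*cos(2*r)/2 + sin(2*r)/4.
Then F(pi/4) - F(0) = (1/4) - (0) = 1/4.

1/4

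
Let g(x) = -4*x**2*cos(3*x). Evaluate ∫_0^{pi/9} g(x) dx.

-4*pi/81 - 2*sqrt(3)*pi**2/243 + 4*sqrt(3)/27

Integrate by parts twice (u = x^2, dv = -4*cos(3*x) dx).
An antiderivative is F(x) = -4*x**2*sin(3*x)/3 - 8*x*cos(3*x)/9 + 8*sin(3*x)/27.
Then F(pi/9) - F(0) = (-4*pi/81 - 2*sqrt(3)*pi**2/243 + 4*sqrt(3)/27) - (0) = -4*pi/81 - 2*sqrt(3)*pi**2/243 + 4*sqrt(3)/27.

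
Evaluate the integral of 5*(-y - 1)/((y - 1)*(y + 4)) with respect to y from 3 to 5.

Factor the denominator: y**2 + 3*y - 4 = (y + 4)(y - 1).
Partial fractions: 5*(-y - 1)/((y - 1)*(y + 4)) = -3/(y + 4) - 2/(y - 1).
An antiderivative is F(y) = -2*log(y - 1) - 3*log(y + 4).
Then F(5) - F(3) = (-6*log(3) - 4*log(2)) - (-3*log(7) - 2*log(2)) = -6*log(3) - 2*log(2) + 3*log(7).

-6*log(3) - 2*log(2) + 3*log(7)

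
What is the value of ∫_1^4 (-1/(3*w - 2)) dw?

An antiderivative is F(w) = -log(3*w - 2)/3.
Then F(4) - F(1) = (-log(10)/3) - (0) = -log(10)/3.

-log(10)/3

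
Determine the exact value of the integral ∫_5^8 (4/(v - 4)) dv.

8*log(2)

An antiderivative is F(v) = 4*log(v - 4).
Then F(8) - F(5) = (8*log(2)) - (0) = 8*log(2).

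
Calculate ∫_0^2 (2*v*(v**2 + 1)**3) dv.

Let u = v**2 + 1, so du = 2*v dv. When v = 0, u = 1; when v = 2, u = 5.
The integral becomes ∫ u**3 du from 1 to 5, with antiderivative u**4/4.
Back in v: F(v) = (v**2 + 1)**4/4.
Then F(2) - F(0) = (625/4) - (1/4) = 156.

156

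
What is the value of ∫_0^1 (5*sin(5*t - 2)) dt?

cos(2) - cos(3)

Let u = 5*t - 2, so du = 5 dt. When t = 0, u = -2; when t = 1, u = 3.
The integral becomes ∫ sin(u) du from -2 to 3, with antiderivative -cos(u).
Back in t: F(t) = -cos(5*t - 2).
Then F(1) - F(0) = (-cos(3)) - (-cos(2)) = cos(2) - cos(3).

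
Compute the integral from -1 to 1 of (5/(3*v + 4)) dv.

5*log(7)/3

An antiderivative is F(v) = 5*log(3*v + 4)/3.
Then F(1) - F(-1) = (5*log(7)/3) - (0) = 5*log(7)/3.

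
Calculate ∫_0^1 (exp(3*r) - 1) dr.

-4/3 + exp(3)/3

An antiderivative is F(r) = exp(3*r)/3 - r.
Then F(1) - F(0) = (-1 + exp(3)/3) - (1/3) = -4/3 + exp(3)/3.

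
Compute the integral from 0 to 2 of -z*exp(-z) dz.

Integrate by parts once (u = z, dv = -exp(-z) dz).
An antiderivative is F(z) = (z + 1)*exp(-z).
Then F(2) - F(0) = (3*exp(-2)) - (1) = -1 + 3*exp(-2).

-1 + 3*exp(-2)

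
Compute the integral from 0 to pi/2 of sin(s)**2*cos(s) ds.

Let u = sin(s), so du = cos(s) ds. When s = 0, u = 0; when s = pi/2, u = 1.
The integral becomes ∫ u**2 du from 0 to 1, with antiderivative u**3/3.
Back in s: F(s) = sin(s)**3/3.
Then F(pi/2) - F(0) = (1/3) - (0) = 1/3.

1/3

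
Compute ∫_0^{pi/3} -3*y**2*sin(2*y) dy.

-sqrt(3)*pi/4 - pi**2/12 + 9/8

Integrate by parts twice (u = y^2, dv = -3*sin(2*y) dy).
An antiderivative is F(y) = 3*y**2*cos(2*y)/2 - 3*y*sin(2*y)/2 - 3*cos(2*y)/4.
Then F(pi/3) - F(0) = (-sqrt(3)*pi/4 - pi**2/12 + 3/8) - (-3/4) = -sqrt(3)*pi/4 - pi**2/12 + 9/8.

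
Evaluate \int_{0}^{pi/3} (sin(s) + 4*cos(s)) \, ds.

An antiderivative is F(s) = 4*sin(s) - cos(s).
Then F(pi/3) - F(0) = (-1/2 + 2*sqrt(3)) - (-1) = 1/2 + 2*sqrt(3).

1/2 + 2*sqrt(3)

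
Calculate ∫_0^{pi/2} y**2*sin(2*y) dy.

Integrate by parts twice (u = y^2, dv = sin(2*y) dy).
An antiderivative is F(y) = -y**2*cos(2*y)/2 + y*sin(2*y)/2 + cos(2*y)/4.
Then F(pi/2) - F(0) = (-1/4 + pi**2/8) - (1/4) = -1/2 + pi**2/8.

-1/2 + pi**2/8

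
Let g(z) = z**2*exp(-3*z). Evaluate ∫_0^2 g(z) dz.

Integrate by parts twice (u = z^2, dv = exp(-3*z) dz).
An antiderivative is F(z) = (-9*z**2 - 6*z - 2)*exp(-3*z)/27.
Then F(2) - F(0) = (-50*exp(-6)/27) - (-2/27) = 2/27 - 50*exp(-6)/27.

2/27 - 50*exp(-6)/27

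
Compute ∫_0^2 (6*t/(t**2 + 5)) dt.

-3*log(5) + 6*log(3)

Let u = t**2 + 5, so du = 2*t dt. When t = 0, u = 5; when t = 2, u = 9.
The integral becomes 3·∫ 1/u du from 5 to 9, with antiderivative 3*log(u).
Back in t: F(t) = 3*log(t**2 + 5).
Then F(2) - F(0) = (6*log(3)) - (3*log(5)) = -3*log(5) + 6*log(3).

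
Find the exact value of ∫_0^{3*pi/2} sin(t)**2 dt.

3*pi/4

Use the identity sin^2(t) = (1 - cos(2*t))/2.
An antiderivative is F(t) = t/2 - sin(2*t)/4.
Then F(3*pi/2) - F(0) = (3*pi/4) - (0) = 3*pi/4.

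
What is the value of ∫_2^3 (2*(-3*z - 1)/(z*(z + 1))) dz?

log(9/64)

Factor the denominator: z**2 + z = (z + 1)z.
Partial fractions: 2*(-3*z - 1)/(z*(z + 1)) = -4/(z + 1) - 2/z.
An antiderivative is F(z) = -2*log(z) - 4*log(z + 1).
Then F(3) - F(2) = (-8*log(2) - 2*log(3)) - (-4*log(3) - 2*log(2)) = log(9/64).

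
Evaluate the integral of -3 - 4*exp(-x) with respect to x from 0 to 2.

An antiderivative is F(x) = -3*x + 4*exp(-x).
Then F(2) - F(0) = (-6 + 4*exp(-2)) - (4) = -10 + 4*exp(-2).

-10 + 4*exp(-2)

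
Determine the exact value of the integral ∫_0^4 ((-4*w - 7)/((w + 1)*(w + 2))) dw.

Factor the denominator: w**2 + 3*w + 2 = (w + 2)(w + 1).
Partial fractions: (-4*w - 7)/((w + 1)*(w + 2)) = -1/(w + 2) - 3/(w + 1).
An antiderivative is F(w) = -3*log(w + 1) - log(w + 2).
Then F(4) - F(0) = (-3*log(5) - log(3) - log(2)) - (-log(2)) = -3*log(5) - log(3).

-3*log(5) - log(3)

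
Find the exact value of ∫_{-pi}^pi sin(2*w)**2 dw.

Use the identity sin^2(2*w) = (1 - cos(4*w))/2.
An antiderivative is F(w) = w/2 - sin(4*w)/8.
Then F(pi) - F(-pi) = (pi/2) - (-pi/2) = pi.

pi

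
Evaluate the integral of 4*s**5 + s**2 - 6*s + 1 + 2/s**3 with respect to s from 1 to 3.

4256/9

By the power rule, an antiderivative is F(s) = 2*s**6/3 + s**3/3 - 3*s**2 + s - 1/s**2.
Then F(3) - F(1) = (4238/9) - (-2) = 4256/9.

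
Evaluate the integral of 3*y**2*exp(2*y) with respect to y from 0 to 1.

-3/4 + 3*exp(2)/4

Integrate by parts twice (u = y^2, dv = 3*exp(2*y) dy).
An antiderivative is F(y) = (6*y**2 - 6*y + 3)*exp(2*y)/4.
Then F(1) - F(0) = (3*exp(2)/4) - (3/4) = -3/4 + 3*exp(2)/4.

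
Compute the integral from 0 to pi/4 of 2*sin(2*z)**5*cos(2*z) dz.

1/6

Let u = sin(2*z), so du = 2*cos(2*z) dz. When z = 0, u = 0; when z = pi/4, u = 1.
The integral becomes ∫ u**5 du from 0 to 1, with antiderivative u**6/6.
Back in z: F(z) = sin(2*z)**6/6.
Then F(pi/4) - F(0) = (1/6) - (0) = 1/6.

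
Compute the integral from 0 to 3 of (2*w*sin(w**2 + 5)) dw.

-cos(14) + cos(5)

Let u = w**2 + 5, so du = 2*w dw. When w = 0, u = 5; when w = 3, u = 14.
The integral becomes ∫ sin(u) du from 5 to 14, with antiderivative -cos(u).
Back in w: F(w) = -cos(w**2 + 5).
Then F(3) - F(0) = (-cos(14)) - (-cos(5)) = -cos(14) + cos(5).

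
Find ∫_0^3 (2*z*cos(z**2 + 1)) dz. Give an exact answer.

-sin(1) + sin(10)

Let u = z**2 + 1, so du = 2*z dz. When z = 0, u = 1; when z = 3, u = 10.
The integral becomes ∫ cos(u) du from 1 to 10, with antiderivative sin(u).
Back in z: F(z) = sin(z**2 + 1).
Then F(3) - F(0) = (sin(10)) - (sin(1)) = -sin(1) + sin(10).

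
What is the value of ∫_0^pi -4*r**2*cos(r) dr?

Integrate by parts twice (u = r^2, dv = -4*cos(r) dr).
An antiderivative is F(r) = -4*r**2*sin(r) - 8*r*cos(r) + 8*sin(r).
Then F(pi) - F(0) = (8*pi) - (0) = 8*pi.

8*pi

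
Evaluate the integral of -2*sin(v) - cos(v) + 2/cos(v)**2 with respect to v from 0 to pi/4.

sqrt(2)/2

An antiderivative is F(v) = -sin(v) + 2*cos(v) + 2*tan(v).
Then F(pi/4) - F(0) = (sqrt(2)/2 + 2) - (2) = sqrt(2)/2.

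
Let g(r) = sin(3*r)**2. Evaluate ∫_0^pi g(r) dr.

pi/2

Use the identity sin^2(3*r) = (1 - cos(6*r))/2.
An antiderivative is F(r) = r/2 - sin(6*r)/12.
Then F(pi) - F(0) = (pi/2) - (0) = pi/2.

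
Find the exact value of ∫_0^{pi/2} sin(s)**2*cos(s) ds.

Let u = sin(s), so du = cos(s) ds. When s = 0, u = 0; when s = pi/2, u = 1.
The integral becomes ∫ u**2 du from 0 to 1, with antiderivative u**3/3.
Back in s: F(s) = sin(s)**3/3.
Then F(pi/2) - F(0) = (1/3) - (0) = 1/3.

1/3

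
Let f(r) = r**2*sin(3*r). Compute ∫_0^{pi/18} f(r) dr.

Integrate by parts twice (u = r^2, dv = sin(3*r) dr).
An antiderivative is F(r) = -r**2*cos(3*r)/3 + 2*r*sin(3*r)/9 + 2*cos(3*r)/27.
Then F(pi/18) - F(0) = (-sqrt(3)*pi**2/1944 + pi/162 + sqrt(3)/27) - (2/27) = -2/27 - sqrt(3)*pi**2/1944 + pi/162 + sqrt(3)/27.

-2/27 - sqrt(3)*pi**2/1944 + pi/162 + sqrt(3)/27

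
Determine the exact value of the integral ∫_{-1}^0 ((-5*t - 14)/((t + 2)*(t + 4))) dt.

-8*log(2) + 3*log(3)

Factor the denominator: t**2 + 6*t + 8 = (t + 4)(t + 2).
Partial fractions: (-5*t - 14)/((t + 2)*(t + 4)) = -3/(t + 4) - 2/(t + 2).
An antiderivative is F(t) = -2*log(t + 2) - 3*log(t + 4).
Then F(0) - F(-1) = (-8*log(2)) - (-log(27)) = -8*log(2) + 3*log(3).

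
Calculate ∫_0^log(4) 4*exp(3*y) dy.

Let u = exp(y), so du = exp(y) dy. When y = 0, u = 1; when y = log(4), u = 4.
The integral becomes 4·∫ u**2 du from 1 to 4, with antiderivative 4*u**3/3.
Back in y: F(y) = 4*exp(3*y)/3.
Then F(log(4)) - F(0) = (256/3) - (4/3) = 84.

84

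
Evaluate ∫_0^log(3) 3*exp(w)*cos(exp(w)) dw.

Let u = exp(w), so du = exp(w) dw. When w = 0, u = 1; when w = log(3), u = 3.
The integral becomes 3·∫ cos(u) du from 1 to 3, with antiderivative 3*sin(u).
Back in w: F(w) = 3*sin(exp(w)).
Then F(log(3)) - F(0) = (3*sin(3)) - (3*sin(1)) = -3*sin(1) + 3*sin(3).

-3*sin(1) + 3*sin(3)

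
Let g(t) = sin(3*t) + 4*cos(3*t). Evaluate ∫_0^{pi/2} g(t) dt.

An antiderivative is F(t) = 4*sin(3*t)/3 - cos(3*t)/3.
Then F(pi/2) - F(0) = (-4/3) - (-1/3) = -1.

-1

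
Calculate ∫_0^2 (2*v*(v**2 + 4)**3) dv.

960

Let u = v**2 + 4, so du = 2*v dv. When v = 0, u = 4; when v = 2, u = 8.
The integral becomes ∫ u**3 du from 4 to 8, with antiderivative u**4/4.
Back in v: F(v) = (v**2 + 4)**4/4.
Then F(2) - F(0) = (1024) - (64) = 960.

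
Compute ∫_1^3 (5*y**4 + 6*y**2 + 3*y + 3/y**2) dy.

By the power rule, an antiderivative is F(y) = y**5 + 2*y**3 + 3*y**2/2 - 3/y.
Then F(3) - F(1) = (619/2) - (3/2) = 308.

308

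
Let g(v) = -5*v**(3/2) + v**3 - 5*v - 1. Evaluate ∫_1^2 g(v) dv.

-8*sqrt(2) - 11/4

By the power rule, an antiderivative is F(v) = -2*v**(5/2) + v**4/4 - 5*v**2/2 - v.
Then F(2) - F(1) = (-8*sqrt(2) - 8) - (-21/4) = -8*sqrt(2) - 11/4.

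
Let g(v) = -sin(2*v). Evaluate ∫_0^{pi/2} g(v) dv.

-1

An antiderivative is F(v) = cos(2*v)/2.
Then F(pi/2) - F(0) = (-1/2) - (1/2) = -1.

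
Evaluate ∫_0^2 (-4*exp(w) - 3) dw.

-4*exp(2) - 2

An antiderivative is F(w) = -3*w - 4*exp(w).
Then F(2) - F(0) = (-4*exp(2) - 6) - (-4) = -4*exp(2) - 2.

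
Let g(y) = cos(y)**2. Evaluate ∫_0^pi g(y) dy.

Use the identity cos^2(y) = (1 + cos(2*y))/2.
An antiderivative is F(y) = y/2 + sin(2*y)/4.
Then F(pi) - F(0) = (pi/2) - (0) = pi/2.

pi/2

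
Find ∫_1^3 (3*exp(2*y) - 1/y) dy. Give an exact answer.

An antiderivative is F(y) = 3*exp(2*y)/2 - log(y).
Then F(3) - F(1) = (-log(3) + 3*exp(6)/2) - (3*exp(2)/2) = -3*exp(2)/2 - log(3) + 3*exp(6)/2.

-3*exp(2)/2 - log(3) + 3*exp(6)/2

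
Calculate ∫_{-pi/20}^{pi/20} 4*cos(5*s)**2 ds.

Use the identity cos^2(5*s) = (1 + cos(10*s))/2.
An antiderivative is F(s) = 2*s + sin(10*s)/5.
Then F(pi/20) - F(-pi/20) = (1/5 + pi/10) - (-pi/10 - 1/5) = 2/5 + pi/5.

2/5 + pi/5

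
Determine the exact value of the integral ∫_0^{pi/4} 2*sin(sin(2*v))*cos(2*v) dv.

Let u = sin(2*v), so du = 2*cos(2*v) dv. When v = 0, u = 0; when v = pi/4, u = 1.
The integral becomes ∫ sin(u) du from 0 to 1, with antiderivative -cos(u).
Back in v: F(v) = -cos(sin(2*v)).
Then F(pi/4) - F(0) = (-cos(1)) - (-1) = 1 - cos(1).

1 - cos(1)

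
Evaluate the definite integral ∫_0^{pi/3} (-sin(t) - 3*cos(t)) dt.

-3*sqrt(3)/2 - 1/2

An antiderivative is F(t) = -3*sin(t) + cos(t).
Then F(pi/3) - F(0) = (1/2 - 3*sqrt(3)/2) - (1) = -3*sqrt(3)/2 - 1/2.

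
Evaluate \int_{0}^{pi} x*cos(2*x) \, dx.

Integrate by parts once (u = x, dv = cos(2*x) dx).
An antiderivative is F(x) = x*sin(2*x)/2 + cos(2*x)/4.
Then F(pi) - F(0) = (1/4) - (1/4) = 0.

0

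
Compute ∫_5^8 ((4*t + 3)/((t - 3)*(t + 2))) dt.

-log(7) - 2*log(2) + 4*log(5)

Factor the denominator: t**2 - t - 6 = (t + 2)(t - 3).
Partial fractions: (4*t + 3)/((t - 3)*(t + 2)) = 1/(t + 2) + 3/(t - 3).
An antiderivative is F(t) = 3*log(t - 3) + log(t + 2).
Then F(8) - F(5) = (log(2) + 4*log(5)) - (log(56)) = -log(7) - 2*log(2) + 4*log(5).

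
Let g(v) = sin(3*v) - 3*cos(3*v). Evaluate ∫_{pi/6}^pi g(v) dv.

An antiderivative is F(v) = -sin(3*v) - cos(3*v)/3.
Then F(pi) - F(pi/6) = (1/3) - (-1) = 4/3.

4/3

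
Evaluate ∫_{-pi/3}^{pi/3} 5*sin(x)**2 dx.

-5*sqrt(3)/4 + 5*pi/3

Use the identity sin^2(x) = (1 - cos(2*x))/2.
An antiderivative is F(x) = 5*x/2 - 5*sin(2*x)/4.
Then F(pi/3) - F(-pi/3) = (-5*sqrt(3)/8 + 5*pi/6) - (-5*pi/6 + 5*sqrt(3)/8) = -5*sqrt(3)/4 + 5*pi/3.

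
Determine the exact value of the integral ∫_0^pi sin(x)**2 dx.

pi/2

Use the identity sin^2(x) = (1 - cos(2*x))/2.
An antiderivative is F(x) = x/2 - sin(2*x)/4.
Then F(pi) - F(0) = (pi/2) - (0) = pi/2.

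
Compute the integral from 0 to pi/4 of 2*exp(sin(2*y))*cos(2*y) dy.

Let u = sin(2*y), so du = 2*cos(2*y) dy. When y = 0, u = 0; when y = pi/4, u = 1.
The integral becomes ∫ exp(u) du from 0 to 1, with antiderivative exp(u).
Back in y: F(y) = exp(sin(2*y)).
Then F(pi/4) - F(0) = (E) - (1) = -1 + E.

-1 + E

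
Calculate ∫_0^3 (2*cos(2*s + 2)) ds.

Let u = 2*s + 2, so du = 2 ds. When s = 0, u = 2; when s = 3, u = 8.
The integral becomes ∫ cos(u) du from 2 to 8, with antiderivative sin(u).
Back in s: F(s) = sin(2*s + 2).
Then F(3) - F(0) = (sin(8)) - (sin(2)) = -sin(2) + sin(8).

-sin(2) + sin(8)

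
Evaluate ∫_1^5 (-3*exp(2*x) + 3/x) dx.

An antiderivative is F(x) = -3*exp(2*x)/2 + 3*log(x).
Then F(5) - F(1) = (-3*exp(10)/2 + 3*log(5)) - (-3*exp(2)/2) = -3*exp(10)/2 + 3*log(5) + 3*exp(2)/2.

-3*exp(10)/2 + 3*log(5) + 3*exp(2)/2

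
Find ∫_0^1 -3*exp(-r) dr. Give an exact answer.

-3 + 3*exp(-1)

An antiderivative is F(r) = 3*exp(-r).
Then F(1) - F(0) = (3*exp(-1)) - (3) = -3 + 3*exp(-1).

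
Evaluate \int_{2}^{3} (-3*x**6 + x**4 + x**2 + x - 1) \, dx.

-174803/210

By the power rule, an antiderivative is F(x) = -3*x**7/7 + x**5/5 + x**3/3 + x**2/2 - x.
Then F(3) - F(2) = (-61473/70) - (-4808/105) = -174803/210.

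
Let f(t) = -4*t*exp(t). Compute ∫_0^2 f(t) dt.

Integrate by parts once (u = t, dv = -4*exp(t) dt).
An antiderivative is F(t) = (-4*t + 4)*exp(t).
Then F(2) - F(0) = (-4*exp(2)) - (4) = -4*exp(2) - 4.

-4*exp(2) - 4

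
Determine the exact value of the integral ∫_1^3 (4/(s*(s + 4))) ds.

log(15/7)

Factor the denominator: s**2 + 4*s = (s + 4)s.
Partial fractions: 4/(s*(s + 4)) = -1/(s + 4) + 1/s.
An antiderivative is F(s) = log(s) - log(s + 4).
Then F(3) - F(1) = (log(3/7)) - (-log(5)) = log(15/7).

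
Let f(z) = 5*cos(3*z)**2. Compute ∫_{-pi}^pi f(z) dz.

Use the identity cos^2(3*z) = (1 + cos(6*z))/2.
An antiderivative is F(z) = 5*z/2 + 5*sin(6*z)/12.
Then F(pi) - F(-pi) = (5*pi/2) - (-5*pi/2) = 5*pi.

5*pi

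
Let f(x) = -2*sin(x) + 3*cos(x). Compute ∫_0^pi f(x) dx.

An antiderivative is F(x) = 3*sin(x) + 2*cos(x).
Then F(pi) - F(0) = (-2) - (2) = -4.

-4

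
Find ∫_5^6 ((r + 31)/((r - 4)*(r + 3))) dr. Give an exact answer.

-8*log(3) + 17*log(2)

Factor the denominator: r**2 - r - 12 = (r + 3)(r - 4).
Partial fractions: (r + 31)/((r - 4)*(r + 3)) = -4/(r + 3) + 5/(r - 4).
An antiderivative is F(r) = 5*log(r - 4) - 4*log(r + 3).
Then F(6) - F(5) = (-8*log(3) + 5*log(2)) - (-12*log(2)) = -8*log(3) + 17*log(2).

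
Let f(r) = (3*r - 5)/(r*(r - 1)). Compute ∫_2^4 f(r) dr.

Factor the denominator: r**2 - r = r(r - 1).
Partial fractions: (3*r - 5)/(r*(r - 1)) = 5/r - 2/(r - 1).
An antiderivative is F(r) = 5*log(r) - 2*log(r - 1).
Then F(4) - F(2) = (-2*log(3) + 10*log(2)) - (log(32)) = log(32/9).

log(32/9)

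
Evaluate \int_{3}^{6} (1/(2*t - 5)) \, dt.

An antiderivative is F(t) = log(2*t - 5)/2.
Then F(6) - F(3) = (log(7)/2) - (0) = log(7)/2.

log(7)/2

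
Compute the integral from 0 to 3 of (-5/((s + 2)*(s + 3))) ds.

-5*log(5) + 10*log(2)

Factor the denominator: s**2 + 5*s + 6 = (s + 3)(s + 2).
Partial fractions: -5/((s + 2)*(s + 3)) = 5/(s + 3) - 5/(s + 2).
An antiderivative is F(s) = -5*log(s + 2) + 5*log(s + 3).
Then F(3) - F(0) = (-5*log(5) + 5*log(2) + 5*log(3)) - (-5*log(2) + 5*log(3)) = -5*log(5) + 10*log(2).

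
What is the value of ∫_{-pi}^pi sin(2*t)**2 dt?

Use the identity sin^2(2*t) = (1 - cos(4*t))/2.
An antiderivative is F(t) = t/2 - sin(4*t)/8.
Then F(pi) - F(-pi) = (pi/2) - (-pi/2) = pi.

pi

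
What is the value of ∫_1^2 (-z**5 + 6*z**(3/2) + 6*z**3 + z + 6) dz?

48*sqrt(2)/5 + 171/10

By the power rule, an antiderivative is F(z) = -z**6/6 + 12*z**(5/2)/5 + 3*z**4/2 + z**2/2 + 6*z.
Then F(2) - F(1) = (48*sqrt(2)/5 + 82/3) - (307/30) = 48*sqrt(2)/5 + 171/10.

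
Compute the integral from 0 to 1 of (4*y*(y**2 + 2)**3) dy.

65/2

Let u = y**2 + 2, so du = 2*y dy. When y = 0, u = 2; when y = 1, u = 3.
The integral becomes 2·∫ u**3 du from 2 to 3, with antiderivative u**4/2.
Back in y: F(y) = (y**2 + 2)**4/2.
Then F(1) - F(0) = (81/2) - (8) = 65/2.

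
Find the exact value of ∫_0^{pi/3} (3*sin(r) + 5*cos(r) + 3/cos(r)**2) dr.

An antiderivative is F(r) = 5*sin(r) - 3*cos(r) + 3*tan(r).
Then F(pi/3) - F(0) = (-3/2 + 11*sqrt(3)/2) - (-3) = 3/2 + 11*sqrt(3)/2.

3/2 + 11*sqrt(3)/2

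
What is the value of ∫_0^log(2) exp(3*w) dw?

7/3

Let u = exp(w), so du = exp(w) dw. When w = 0, u = 1; when w = log(2), u = 2.
The integral becomes ∫ u**2 du from 1 to 2, with antiderivative u**3/3.
Back in w: F(w) = exp(3*w)/3.
Then F(log(2)) - F(0) = (8/3) - (1/3) = 7/3.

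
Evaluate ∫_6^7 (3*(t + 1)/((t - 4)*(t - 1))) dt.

-7*log(2) + 2*log(5) + 3*log(3)

Factor the denominator: t**2 - 5*t + 4 = (t - 1)(t - 4).
Partial fractions: 3*(t + 1)/((t - 4)*(t - 1)) = -2/(t - 1) + 5/(t - 4).
An antiderivative is F(t) = 5*log(t - 4) - 2*log(t - 1).
Then F(7) - F(6) = (log(27/4)) - (log(32/25)) = -7*log(2) + 2*log(5) + 3*log(3).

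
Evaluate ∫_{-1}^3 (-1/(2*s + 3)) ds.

An antiderivative is F(s) = -log(2*s + 3)/2.
Then F(3) - F(-1) = (-log(3)) - (0) = -log(3).

-log(3)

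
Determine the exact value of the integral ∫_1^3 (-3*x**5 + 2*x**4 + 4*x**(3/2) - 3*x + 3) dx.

By the power rule, an antiderivative is F(x) = -x**6/2 + 8*x**(5/2)/5 + 2*x**5/5 - 3*x**2/2 + 3*x.
Then F(3) - F(1) = (-1359/5 + 72*sqrt(3)/5) - (3) = -1374/5 + 72*sqrt(3)/5.

-1374/5 + 72*sqrt(3)/5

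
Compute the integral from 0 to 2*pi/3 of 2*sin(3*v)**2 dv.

Use the identity sin^2(3*v) = (1 - cos(6*v))/2.
An antiderivative is F(v) = v - sin(6*v)/6.
Then F(2*pi/3) - F(0) = (2*pi/3) - (0) = 2*pi/3.

2*pi/3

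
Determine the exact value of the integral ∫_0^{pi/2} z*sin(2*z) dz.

pi/4

Integrate by parts once (u = z, dv = sin(2*z) dz).
An antiderivative is F(z) = -z*cos(2*z)/2 + sin(2*z)/4.
Then F(pi/2) - F(0) = (pi/4) - (0) = pi/4.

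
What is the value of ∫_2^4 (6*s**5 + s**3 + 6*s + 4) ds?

By the power rule, an antiderivative is F(s) = s**6 + s**4/4 + 3*s**2 + 4*s.
Then F(4) - F(2) = (4224) - (88) = 4136.

4136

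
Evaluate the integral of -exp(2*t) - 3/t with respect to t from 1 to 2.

-exp(4)/2 - log(8) + exp(2)/2

An antiderivative is F(t) = -exp(2*t)/2 - 3*log(t).
Then F(2) - F(1) = (-exp(4)/2 - log(8)) - (-exp(2)/2) = -exp(4)/2 - log(8) + exp(2)/2.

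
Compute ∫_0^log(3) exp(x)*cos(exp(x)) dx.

-sin(1) + sin(3)

Let u = exp(x), so du = exp(x) dx. When x = 0, u = 1; when x = log(3), u = 3.
The integral becomes ∫ cos(u) du from 1 to 3, with antiderivative sin(u).
Back in x: F(x) = sin(exp(x)).
Then F(log(3)) - F(0) = (sin(3)) - (sin(1)) = -sin(1) + sin(3).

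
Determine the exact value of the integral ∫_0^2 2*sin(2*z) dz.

Let u = 2*z, so du = 2 dz. When z = 0, u = 0; when z = 2, u = 4.
The integral becomes ∫ sin(u) du from 0 to 4, with antiderivative -cos(u).
Back in z: F(z) = -cos(2*z).
Then F(2) - F(0) = (-cos(4)) - (-1) = 1 - cos(4).

1 - cos(4)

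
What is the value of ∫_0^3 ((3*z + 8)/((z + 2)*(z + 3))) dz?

log(25/2)

Factor the denominator: z**2 + 5*z + 6 = (z + 3)(z + 2).
Partial fractions: (3*z + 8)/((z + 2)*(z + 3)) = 1/(z + 3) + 2/(z + 2).
An antiderivative is F(z) = 2*log(z + 2) + log(z + 3).
Then F(3) - F(0) = (log(2) + log(3) + 2*log(5)) - (log(12)) = log(25/2).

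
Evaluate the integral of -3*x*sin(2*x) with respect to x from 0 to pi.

3*pi/2

Integrate by parts once (u = x, dv = -3*sin(2*x) dx).
An antiderivative is F(x) = 3*x*cos(2*x)/2 - 3*sin(2*x)/4.
Then F(pi) - F(0) = (3*pi/2) - (0) = 3*pi/2.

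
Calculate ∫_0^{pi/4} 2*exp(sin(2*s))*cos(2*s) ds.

-1 + E

Let u = sin(2*s), so du = 2*cos(2*s) ds. When s = 0, u = 0; when s = pi/4, u = 1.
The integral becomes ∫ exp(u) du from 0 to 1, with antiderivative exp(u).
Back in s: F(s) = exp(sin(2*s)).
Then F(pi/4) - F(0) = (E) - (1) = -1 + E.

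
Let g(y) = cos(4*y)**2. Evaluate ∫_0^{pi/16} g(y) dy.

Use the identity cos^2(4*y) = (1 + cos(8*y))/2.
An antiderivative is F(y) = y/2 + sin(8*y)/16.
Then F(pi/16) - F(0) = (1/16 + pi/32) - (0) = 1/16 + pi/32.

1/16 + pi/32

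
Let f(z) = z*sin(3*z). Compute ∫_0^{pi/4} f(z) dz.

sqrt(2)*(4 + 3*pi)/72

Integrate by parts once (u = z, dv = sin(3*z) dz).
An antiderivative is F(z) = -z*cos(3*z)/3 + sin(3*z)/9.
Then F(pi/4) - F(0) = (sqrt(2)*(4 + 3*pi)/72) - (0) = sqrt(2)*(4 + 3*pi)/72.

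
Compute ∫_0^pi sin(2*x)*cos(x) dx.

4/3

Use the identity sin(2*x)cos(x) = [sin(3*x) + sin(x)]/2.
An antiderivative is F(x) = -cos(x)/2 - cos(3*x)/6.
Then F(pi) - F(0) = (2/3) - (-2/3) = 4/3.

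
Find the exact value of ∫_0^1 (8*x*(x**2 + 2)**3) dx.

65

Let u = x**2 + 2, so du = 2*x dx. When x = 0, u = 2; when x = 1, u = 3.
The integral becomes 4·∫ u**3 du from 2 to 3, with antiderivative u**4.
Back in x: F(x) = (x**2 + 2)**4.
Then F(1) - F(0) = (81) - (16) = 65.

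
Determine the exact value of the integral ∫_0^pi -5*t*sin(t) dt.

Integrate by parts once (u = t, dv = -5*sin(t) dt).
An antiderivative is F(t) = 5*t*cos(t) - 5*sin(t).
Then F(pi) - F(0) = (-5*pi) - (0) = -5*pi.

-5*pi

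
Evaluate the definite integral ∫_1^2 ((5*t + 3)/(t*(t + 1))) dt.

Factor the denominator: t**2 + t = (t + 1)t.
Partial fractions: (5*t + 3)/(t*(t + 1)) = 2/(t + 1) + 3/t.
An antiderivative is F(t) = 3*log(t) + 2*log(t + 1).
Then F(2) - F(1) = (log(72)) - (log(4)) = log(18).

log(18)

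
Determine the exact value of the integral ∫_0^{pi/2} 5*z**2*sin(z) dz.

-10 + 5*pi

Integrate by parts twice (u = z^2, dv = 5*sin(z) dz).
An antiderivative is F(z) = -5*z**2*cos(z) + 10*z*sin(z) + 10*cos(z).
Then F(pi/2) - F(0) = (5*pi) - (10) = -10 + 5*pi.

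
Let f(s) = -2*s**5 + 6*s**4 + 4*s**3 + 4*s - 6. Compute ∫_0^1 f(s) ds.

By the power rule, an antiderivative is F(s) = -s**6/3 + 6*s**5/5 + s**4 + 2*s**2 - 6*s.
Then F(1) - F(0) = (-32/15) - (0) = -32/15.

-32/15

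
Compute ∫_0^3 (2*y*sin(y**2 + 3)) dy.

Let u = y**2 + 3, so du = 2*y dy. When y = 0, u = 3; when y = 3, u = 12.
The integral becomes ∫ sin(u) du from 3 to 12, with antiderivative -cos(u).
Back in y: F(y) = -cos(y**2 + 3).
Then F(3) - F(0) = (-cos(12)) - (-cos(3)) = cos(3) - cos(12).

cos(3) - cos(12)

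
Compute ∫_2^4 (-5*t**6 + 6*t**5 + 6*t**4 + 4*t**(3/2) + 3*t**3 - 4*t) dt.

By the power rule, an antiderivative is F(t) = -5*t**7/7 + t**6 + 8*t**(5/2)/5 + 6*t**5/5 + 3*t**4/4 - 2*t**2.
Then F(4) - F(2) = (-43168/7) - (32*sqrt(2)/5 + 524/35) = -216364/35 - 32*sqrt(2)/5.

-216364/35 - 32*sqrt(2)/5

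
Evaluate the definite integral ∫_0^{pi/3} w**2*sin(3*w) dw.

-4/27 + pi**2/27

Integrate by parts twice (u = w^2, dv = sin(3*w) dw).
An antiderivative is F(w) = -w**2*cos(3*w)/3 + 2*w*sin(3*w)/9 + 2*cos(3*w)/27.
Then F(pi/3) - F(0) = (-2/27 + pi**2/27) - (2/27) = -4/27 + pi**2/27.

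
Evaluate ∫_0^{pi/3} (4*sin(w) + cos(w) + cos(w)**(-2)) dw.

2 + 3*sqrt(3)/2

An antiderivative is F(w) = sin(w) - 4*cos(w) + tan(w).
Then F(pi/3) - F(0) = (-2 + 3*sqrt(3)/2) - (-4) = 2 + 3*sqrt(3)/2.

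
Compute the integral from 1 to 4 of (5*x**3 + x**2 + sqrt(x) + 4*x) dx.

4493/12

By the power rule, an antiderivative is F(x) = 5*x**4/4 + 2*x**(3/2)/3 + x**3/3 + 2*x**2.
Then F(4) - F(1) = (1136/3) - (17/4) = 4493/12.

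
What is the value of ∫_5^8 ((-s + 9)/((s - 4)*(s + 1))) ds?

log(16/9)

Factor the denominator: s**2 - 3*s - 4 = (s + 1)(s - 4).
Partial fractions: (-s + 9)/((s - 4)*(s + 1)) = -2/(s + 1) + 1/(s - 4).
An antiderivative is F(s) = log(s - 4) - 2*log(s + 1).
Then F(8) - F(5) = (log(4/81)) - (-log(36)) = log(16/9).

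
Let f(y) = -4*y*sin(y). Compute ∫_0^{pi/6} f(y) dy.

-2 + sqrt(3)*pi/3

Integrate by parts once (u = y, dv = -4*sin(y) dy).
An antiderivative is F(y) = 4*y*cos(y) - 4*sin(y).
Then F(pi/6) - F(0) = (-2 + sqrt(3)*pi/3) - (0) = -2 + sqrt(3)*pi/3.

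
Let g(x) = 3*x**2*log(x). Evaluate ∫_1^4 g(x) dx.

Integrate by parts once (u = ln x, dv = 3*x**2 dx).
An antiderivative is F(x) = x**3*(3*log(x) - 1)/3.
Then F(4) - F(1) = (-64/3 + 128*log(2)) - (-1/3) = -21 + 128*log(2).

-21 + 128*log(2)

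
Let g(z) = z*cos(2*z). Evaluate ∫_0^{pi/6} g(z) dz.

-1/8 + sqrt(3)*pi/24

Integrate by parts once (u = z, dv = cos(2*z) dz).
An antiderivative is F(z) = z*sin(2*z)/2 + cos(2*z)/4.
Then F(pi/6) - F(0) = (1/8 + sqrt(3)*pi/24) - (1/4) = -1/8 + sqrt(3)*pi/24.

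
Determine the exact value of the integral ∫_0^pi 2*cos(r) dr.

0

An antiderivative is F(r) = 2*sin(r).
Then F(pi) - F(0) = (0) - (0) = 0.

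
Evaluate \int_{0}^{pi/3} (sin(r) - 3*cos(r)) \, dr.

An antiderivative is F(r) = -3*sin(r) - cos(r).
Then F(pi/3) - F(0) = (-3*sqrt(3)/2 - 1/2) - (-1) = 1/2 - 3*sqrt(3)/2.

1/2 - 3*sqrt(3)/2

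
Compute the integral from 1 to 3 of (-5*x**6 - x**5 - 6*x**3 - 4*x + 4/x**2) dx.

-38138/21

By the power rule, an antiderivative is F(x) = -5*x**7/7 - x**6/6 - 3*x**4/2 - 2*x**2 - 4/x.
Then F(3) - F(1) = (-38314/21) - (-176/21) = -38138/21.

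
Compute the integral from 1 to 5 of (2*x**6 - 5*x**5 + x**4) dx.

347408/35

By the power rule, an antiderivative is F(x) = 2*x**7/7 - 5*x**6/6 + x**5/5.
Then F(5) - F(1) = (416875/42) - (-73/210) = 347408/35.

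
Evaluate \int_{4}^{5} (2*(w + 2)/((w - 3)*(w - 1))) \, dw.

log(27/2)

Factor the denominator: w**2 - 4*w + 3 = (w - 1)(w - 3).
Partial fractions: 2*(w + 2)/((w - 3)*(w - 1)) = -3/(w - 1) + 5/(w - 3).
An antiderivative is F(w) = 5*log(w - 3) - 3*log(w - 1).
Then F(5) - F(4) = (-log(2)) - (-log(27)) = log(27/2).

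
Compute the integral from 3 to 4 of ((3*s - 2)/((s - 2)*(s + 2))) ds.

Factor the denominator: s**2 - 4 = (s + 2)(s - 2).
Partial fractions: (3*s - 2)/((s - 2)*(s + 2)) = 2/(s + 2) + 1/(s - 2).
An antiderivative is F(s) = log(s - 2) + 2*log(s + 2).
Then F(4) - F(3) = (log(72)) - (log(25)) = log(72/25).

log(72/25)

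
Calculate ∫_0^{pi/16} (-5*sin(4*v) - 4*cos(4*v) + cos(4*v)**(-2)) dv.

An antiderivative is F(v) = -sin(4*v) + 5*cos(4*v)/4 + tan(4*v)/4.
Then F(pi/16) - F(0) = (sqrt(2)/8 + 1/4) - (5/4) = -1 + sqrt(2)/8.

-1 + sqrt(2)/8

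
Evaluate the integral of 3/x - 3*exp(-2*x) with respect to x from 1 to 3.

-3*exp(-2)/2 + 3*exp(-6)/2 + 3*log(3)

An antiderivative is F(x) = 3*log(x) + 3*exp(-2*x)/2.
Then F(3) - F(1) = (3*exp(-6)/2 + 3*log(3)) - (3*exp(-2)/2) = -3*exp(-2)/2 + 3*exp(-6)/2 + 3*log(3).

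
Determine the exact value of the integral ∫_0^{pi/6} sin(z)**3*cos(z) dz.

1/64

Let u = sin(z), so du = cos(z) dz. When z = 0, u = 0; when z = pi/6, u = 1/2.
The integral becomes ∫ u**3 du from 0 to 1/2, with antiderivative u**4/4.
Back in z: F(z) = sin(z)**4/4.
Then F(pi/6) - F(0) = (1/64) - (0) = 1/64.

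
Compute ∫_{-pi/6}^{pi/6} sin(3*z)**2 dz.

pi/6

Use the identity sin^2(3*z) = (1 - cos(6*z))/2.
An antiderivative is F(z) = z/2 - sin(6*z)/12.
Then F(pi/6) - F(-pi/6) = (pi/12) - (-pi/12) = pi/6.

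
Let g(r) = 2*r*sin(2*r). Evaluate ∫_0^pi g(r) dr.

-pi

Integrate by parts once (u = r, dv = 2*sin(2*r) dr).
An antiderivative is F(r) = -r*cos(2*r) + sin(2*r)/2.
Then F(pi) - F(0) = (-pi) - (0) = -pi.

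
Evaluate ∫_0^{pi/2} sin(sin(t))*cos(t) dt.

Let u = sin(t), so du = cos(t) dt. When t = 0, u = 0; when t = pi/2, u = 1.
The integral becomes ∫ sin(u) du from 0 to 1, with antiderivative -cos(u).
Back in t: F(t) = -cos(sin(t)).
Then F(pi/2) - F(0) = (-cos(1)) - (-1) = 1 - cos(1).

1 - cos(1)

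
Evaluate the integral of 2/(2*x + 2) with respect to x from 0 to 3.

log(4)

Let u = 2*x + 2, so du = 2 dx. When x = 0, u = 2; when x = 3, u = 8.
The integral becomes ∫ 1/u du from 2 to 8, with antiderivative log(u).
Back in x: F(x) = log(2*x + 2).
Then F(3) - F(0) = (log(8)) - (log(2)) = log(4).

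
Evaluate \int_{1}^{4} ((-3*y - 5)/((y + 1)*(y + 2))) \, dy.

log(2/25)

Factor the denominator: y**2 + 3*y + 2 = (y + 2)(y + 1).
Partial fractions: (-3*y - 5)/((y + 1)*(y + 2)) = -1/(y + 2) - 2/(y + 1).
An antiderivative is F(y) = -2*log(y + 1) - log(y + 2).
Then F(4) - F(1) = (-2*log(5) - log(3) - log(2)) - (-log(12)) = log(2/25).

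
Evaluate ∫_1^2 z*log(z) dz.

-3/4 + log(4)

Integrate by parts once (u = ln z, dv = z dz).
An antiderivative is F(z) = z**2*(2*log(z) - 1)/4.
Then F(2) - F(1) = (-1 + log(4)) - (-1/4) = -3/4 + log(4).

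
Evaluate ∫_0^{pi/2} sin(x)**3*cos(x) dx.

1/4

Let u = sin(x), so du = cos(x) dx. When x = 0, u = 0; when x = pi/2, u = 1.
The integral becomes ∫ u**3 du from 0 to 1, with antiderivative u**4/4.
Back in x: F(x) = sin(x)**4/4.
Then F(pi/2) - F(0) = (1/4) - (0) = 1/4.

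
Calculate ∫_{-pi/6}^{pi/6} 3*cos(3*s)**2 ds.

Use the identity cos^2(3*s) = (1 + cos(6*s))/2.
An antiderivative is F(s) = 3*s/2 + sin(6*s)/4.
Then F(pi/6) - F(-pi/6) = (pi/4) - (-pi/4) = pi/2.

pi/2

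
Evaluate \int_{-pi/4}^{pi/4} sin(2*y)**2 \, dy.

Use the identity sin^2(2*y) = (1 - cos(4*y))/2.
An antiderivative is F(y) = y/2 - sin(4*y)/8.
Then F(pi/4) - F(-pi/4) = (pi/8) - (-pi/8) = pi/4.

pi/4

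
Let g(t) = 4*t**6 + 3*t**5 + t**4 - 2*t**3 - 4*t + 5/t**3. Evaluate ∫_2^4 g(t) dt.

By the power rule, an antiderivative is F(t) = 4*t**7/7 + t**6/2 + t**5/5 - t**4/2 - 2*t**2 - 5/(2*t**2).
Then F(4) - F(2) = (12829521/1120) - (26577/280) = 12723213/1120.

12723213/1120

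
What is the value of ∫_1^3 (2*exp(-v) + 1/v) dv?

An antiderivative is F(v) = log(v) - 2*exp(-v).
Then F(3) - F(1) = (-2*exp(-3) + log(3)) - (-2*exp(-1)) = -2*exp(-3) + 2*exp(-1) + log(3).

-2*exp(-3) + 2*exp(-1) + log(3)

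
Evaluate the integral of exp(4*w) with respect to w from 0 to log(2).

Let u = exp(w), so du = exp(w) dw. When w = 0, u = 1; when w = log(2), u = 2.
The integral becomes ∫ u**3 du from 1 to 2, with antiderivative u**4/4.
Back in w: F(w) = exp(4*w)/4.
Then F(log(2)) - F(0) = (4) - (1/4) = 15/4.

15/4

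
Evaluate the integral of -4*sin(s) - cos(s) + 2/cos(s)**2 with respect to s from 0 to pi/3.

-2 + 3*sqrt(3)/2

An antiderivative is F(s) = -sin(s) + 4*cos(s) + 2*tan(s).
Then F(pi/3) - F(0) = (2 + 3*sqrt(3)/2) - (4) = -2 + 3*sqrt(3)/2.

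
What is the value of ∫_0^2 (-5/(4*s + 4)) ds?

An antiderivative is F(s) = -5*log(4*s + 4)/4.
Then F(2) - F(0) = (-5*log(12)/4) - (-5*log(2)/2) = -5*log(3)/4.

-5*log(3)/4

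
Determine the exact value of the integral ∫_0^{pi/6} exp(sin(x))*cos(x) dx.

Let u = sin(x), so du = cos(x) dx. When x = 0, u = 0; when x = pi/6, u = 1/2.
The integral becomes ∫ exp(u) du from 0 to 1/2, with antiderivative exp(u).
Back in x: F(x) = exp(sin(x)).
Then F(pi/6) - F(0) = (exp(1/2)) - (1) = -1 + exp(1/2).

-1 + exp(1/2)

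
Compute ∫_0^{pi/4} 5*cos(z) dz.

5*sqrt(2)/2

An antiderivative is F(z) = 5*sin(z).
Then F(pi/4) - F(0) = (5*sqrt(2)/2) - (0) = 5*sqrt(2)/2.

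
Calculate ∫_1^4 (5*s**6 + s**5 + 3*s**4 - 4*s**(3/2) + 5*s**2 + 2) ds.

By the power rule, an antiderivative is F(s) = 5*s**7/7 + s**6/6 - 8*s**(5/2)/5 + 3*s**5/5 + 5*s**3/3 + 2*s.
Then F(4) - F(1) = (1371656/105) - (149/42) = 914189/70.

914189/70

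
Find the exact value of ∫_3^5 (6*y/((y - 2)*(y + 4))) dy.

-4*log(7) + 10*log(3)

Factor the denominator: y**2 + 2*y - 8 = (y + 4)(y - 2).
Partial fractions: 6*y/((y - 2)*(y + 4)) = 4/(y + 4) + 2/(y - 2).
An antiderivative is F(y) = 2*log(y - 2) + 4*log(y + 4).
Then F(5) - F(3) = (10*log(3)) - (4*log(7)) = -4*log(7) + 10*log(3).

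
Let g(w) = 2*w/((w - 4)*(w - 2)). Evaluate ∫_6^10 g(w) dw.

Factor the denominator: w**2 - 6*w + 8 = (w - 2)(w - 4).
Partial fractions: 2*w/((w - 4)*(w - 2)) = -2/(w - 2) + 4/(w - 4).
An antiderivative is F(w) = 4*log(w - 4) - 2*log(w - 2).
Then F(10) - F(6) = (log(81/4)) - (0) = log(81/4).

log(81/4)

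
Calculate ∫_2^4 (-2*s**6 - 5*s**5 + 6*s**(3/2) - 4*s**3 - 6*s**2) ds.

-289792/35 - 48*sqrt(2)/5

By the power rule, an antiderivative is F(s) = -2*s**7/7 - 5*s**6/6 + 12*s**(5/2)/5 - s**4 - 2*s**3.
Then F(4) - F(2) = (-882176/105) - (-2560/21 + 48*sqrt(2)/5) = -289792/35 - 48*sqrt(2)/5.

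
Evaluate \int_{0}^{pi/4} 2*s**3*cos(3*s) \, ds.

Integrate by parts 3 times (u = s^3, dv = 2*cos(3*s) ds).
An antiderivative is F(s) = 2*s**3*sin(3*s)/3 + 2*s**2*cos(3*s)/3 - 4*s*sin(3*s)/9 - 4*cos(3*s)/27.
Then F(pi/4) - F(0) = (sqrt(2)*(-36*pi**2 - 96*pi + 128 + 9*pi**3)/1728) - (-4/27) = -sqrt(2)*pi**2/48 - sqrt(2)*pi/18 + 2*sqrt(2)/27 + 4/27 + sqrt(2)*pi**3/192.

-sqrt(2)*pi**2/48 - sqrt(2)*pi/18 + 2*sqrt(2)/27 + 4/27 + sqrt(2)*pi**3/192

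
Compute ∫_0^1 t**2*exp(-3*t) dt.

Integrate by parts twice (u = t^2, dv = exp(-3*t) dt).
An antiderivative is F(t) = (-9*t**2 - 6*t - 2)*exp(-3*t)/27.
Then F(1) - F(0) = (-17*exp(-3)/27) - (-2/27) = 2/27 - 17*exp(-3)/27.

2/27 - 17*exp(-3)/27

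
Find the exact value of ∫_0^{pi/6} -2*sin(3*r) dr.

-2/3

An antiderivative is F(r) = 2*cos(3*r)/3.
Then F(pi/6) - F(0) = (0) - (2/3) = -2/3.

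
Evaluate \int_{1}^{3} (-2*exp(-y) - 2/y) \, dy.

-2*log(3) - 2*exp(-1) + 2*exp(-3)

An antiderivative is F(y) = -2*log(y) + 2*exp(-y).
Then F(3) - F(1) = (-2*log(3) + 2*exp(-3)) - (2*exp(-1)) = -2*log(3) - 2*exp(-1) + 2*exp(-3).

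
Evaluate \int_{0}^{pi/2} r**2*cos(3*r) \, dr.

2/27 - pi**2/12

Integrate by parts twice (u = r^2, dv = cos(3*r) dr).
An antiderivative is F(r) = r**2*sin(3*r)/3 + 2*r*cos(3*r)/9 - 2*sin(3*r)/27.
Then F(pi/2) - F(0) = (2/27 - pi**2/12) - (0) = 2/27 - pi**2/12.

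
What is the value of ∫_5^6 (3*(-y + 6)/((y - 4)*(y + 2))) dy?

-11*log(2) + 4*log(7)

Factor the denominator: y**2 - 2*y - 8 = (y + 2)(y - 4).
Partial fractions: 3*(-y + 6)/((y - 4)*(y + 2)) = -4/(y + 2) + 1/(y - 4).
An antiderivative is F(y) = log(y - 4) - 4*log(y + 2).
Then F(6) - F(5) = (-11*log(2)) - (-4*log(7)) = -11*log(2) + 4*log(7).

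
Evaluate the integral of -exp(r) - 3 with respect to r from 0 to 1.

-E - 2

An antiderivative is F(r) = -3*r - exp(r).
Then F(1) - F(0) = (-3 - E) - (-1) = -E - 2.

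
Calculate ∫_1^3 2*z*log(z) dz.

-4 + 9*log(3)

Integrate by parts once (u = ln z, dv = 2*z dz).
An antiderivative is F(z) = z**2*(2*log(z) - 1)/2.
Then F(3) - F(1) = (-9/2 + 9*log(3)) - (-1/2) = -4 + 9*log(3).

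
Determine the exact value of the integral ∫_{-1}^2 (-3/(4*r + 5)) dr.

An antiderivative is F(r) = -3*log(4*r + 5)/4.
Then F(2) - F(-1) = (-3*log(13)/4) - (0) = -3*log(13)/4.

-3*log(13)/4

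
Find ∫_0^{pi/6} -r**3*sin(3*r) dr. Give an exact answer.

2/27 - pi**2/108

Integrate by parts 3 times (u = r^3, dv = -sin(3*r) dr).
An antiderivative is F(r) = r**3*cos(3*r)/3 - r**2*sin(3*r)/3 - 2*r*cos(3*r)/9 + 2*sin(3*r)/27.
Then F(pi/6) - F(0) = (2/27 - pi**2/108) - (0) = 2/27 - pi**2/108.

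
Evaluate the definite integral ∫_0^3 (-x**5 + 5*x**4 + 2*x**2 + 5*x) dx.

By the power rule, an antiderivative is F(x) = -x**6/6 + x**5 + 2*x**3/3 + 5*x**2/2.
Then F(3) - F(0) = (162) - (0) = 162.

162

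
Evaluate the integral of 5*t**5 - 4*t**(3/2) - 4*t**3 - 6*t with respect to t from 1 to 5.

61628/5 - 40*sqrt(5)

By the power rule, an antiderivative is F(t) = 5*t**6/6 - 8*t**(5/2)/5 - t**4 - 3*t**2.
Then F(5) - F(1) = (73925/6 - 40*sqrt(5)) - (-143/30) = 61628/5 - 40*sqrt(5).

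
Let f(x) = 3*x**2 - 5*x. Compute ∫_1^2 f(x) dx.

By the power rule, an antiderivative is F(x) = x**3 - 5*x**2/2.
Then F(2) - F(1) = (-2) - (-3/2) = -1/2.

-1/2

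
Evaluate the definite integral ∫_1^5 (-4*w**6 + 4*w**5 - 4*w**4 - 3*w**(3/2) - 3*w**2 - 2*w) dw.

By the power rule, an antiderivative is F(w) = -4*w**7/7 + 2*w**6/3 - 6*w**(5/2)/5 - 4*w**5/5 - w**3 - w**2.
Then F(5) - F(1) = (-774400/21 - 30*sqrt(5)) - (-82/21) = -258106/7 - 30*sqrt(5).

-258106/7 - 30*sqrt(5)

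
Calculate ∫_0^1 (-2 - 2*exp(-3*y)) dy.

-8/3 + 2*exp(-3)/3

An antiderivative is F(y) = -2*y + 2*exp(-3*y)/3.
Then F(1) - F(0) = (-2 + 2*exp(-3)/3) - (2/3) = -8/3 + 2*exp(-3)/3.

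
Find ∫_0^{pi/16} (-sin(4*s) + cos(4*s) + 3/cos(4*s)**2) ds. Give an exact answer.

An antiderivative is F(s) = sin(4*s)/4 + cos(4*s)/4 + 3*tan(4*s)/4.
Then F(pi/16) - F(0) = (sqrt(2)/4 + 3/4) - (1/4) = sqrt(2)/4 + 1/2.

sqrt(2)/4 + 1/2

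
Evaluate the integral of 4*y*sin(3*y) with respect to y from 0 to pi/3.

Integrate by parts once (u = y, dv = 4*sin(3*y) dy).
An antiderivative is F(y) = -4*y*cos(3*y)/3 + 4*sin(3*y)/9.
Then F(pi/3) - F(0) = (4*pi/9) - (0) = 4*pi/9.

4*pi/9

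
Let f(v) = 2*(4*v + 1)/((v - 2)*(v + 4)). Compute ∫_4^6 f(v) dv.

Factor the denominator: v**2 + 2*v - 8 = (v + 4)(v - 2).
Partial fractions: 2*(4*v + 1)/((v - 2)*(v + 4)) = 5/(v + 4) + 3/(v - 2).
An antiderivative is F(v) = 3*log(v - 2) + 5*log(v + 4).
Then F(6) - F(4) = (11*log(2) + 5*log(5)) - (18*log(2)) = -7*log(2) + 5*log(5).

-7*log(2) + 5*log(5)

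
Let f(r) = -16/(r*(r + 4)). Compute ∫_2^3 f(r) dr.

-8*log(3) + 4*log(7)

Factor the denominator: r**2 + 4*r = (r + 4)r.
Partial fractions: -16/(r*(r + 4)) = 4/(r + 4) - 4/r.
An antiderivative is F(r) = -4*log(r) + 4*log(r + 4).
Then F(3) - F(2) = (-4*log(3) + 4*log(7)) - (log(81)) = -8*log(3) + 4*log(7).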